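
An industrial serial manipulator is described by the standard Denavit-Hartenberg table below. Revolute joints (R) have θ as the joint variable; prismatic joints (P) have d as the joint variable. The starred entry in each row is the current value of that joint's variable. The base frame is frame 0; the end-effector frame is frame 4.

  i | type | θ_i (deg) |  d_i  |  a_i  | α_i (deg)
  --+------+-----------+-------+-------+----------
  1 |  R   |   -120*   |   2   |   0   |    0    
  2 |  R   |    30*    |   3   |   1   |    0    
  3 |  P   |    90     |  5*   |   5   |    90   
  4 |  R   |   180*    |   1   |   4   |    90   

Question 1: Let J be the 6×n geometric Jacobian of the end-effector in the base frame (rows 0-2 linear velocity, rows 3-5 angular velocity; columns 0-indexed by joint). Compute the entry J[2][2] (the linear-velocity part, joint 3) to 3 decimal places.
1.000

prismatic axis z_2 = (0.0000,0.0000,1.0000)
J_v[:, 2] = z_2; J_ω[:, 2] = (0,0,0)
entry J[2][2] = 1.0000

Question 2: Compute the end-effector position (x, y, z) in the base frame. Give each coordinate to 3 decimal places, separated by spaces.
1.000 -2.000 10.000

after link 1: o_1 = (0.0000, 0.0000, 2.0000)
after link 2: o_2 = (0.0000, -1.0000, 5.0000)
after link 3: o_3 = (5.0000, -1.0000, 10.0000)
after link 4: o_4 = (1.0000, -2.0000, 10.0000)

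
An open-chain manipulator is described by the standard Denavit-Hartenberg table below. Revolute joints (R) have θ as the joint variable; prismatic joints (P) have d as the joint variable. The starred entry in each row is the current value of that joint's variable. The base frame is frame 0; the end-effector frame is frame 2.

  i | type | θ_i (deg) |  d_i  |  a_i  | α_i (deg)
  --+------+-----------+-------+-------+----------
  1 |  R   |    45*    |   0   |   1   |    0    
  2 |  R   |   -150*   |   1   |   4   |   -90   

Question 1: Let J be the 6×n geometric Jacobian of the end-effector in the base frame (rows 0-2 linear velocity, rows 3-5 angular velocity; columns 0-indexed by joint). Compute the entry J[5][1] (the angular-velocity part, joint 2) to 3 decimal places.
1.000

axis z_1 = (0.0000,0.0000,1.0000); lever o_n−o_1 = (-1.0353,-3.8637,1.0000)
cross product → J_v[:, 1] = (3.8637,-1.0353,0.0000)
J_ω[:, 1] = z_1
entry J[5][1] = 1.0000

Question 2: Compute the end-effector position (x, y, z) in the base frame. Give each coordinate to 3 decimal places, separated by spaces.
after link 1: o_1 = (0.7071, 0.7071, 0.0000)
after link 2: o_2 = (-0.3282, -3.1566, 1.0000)

-0.328 -3.157 1.000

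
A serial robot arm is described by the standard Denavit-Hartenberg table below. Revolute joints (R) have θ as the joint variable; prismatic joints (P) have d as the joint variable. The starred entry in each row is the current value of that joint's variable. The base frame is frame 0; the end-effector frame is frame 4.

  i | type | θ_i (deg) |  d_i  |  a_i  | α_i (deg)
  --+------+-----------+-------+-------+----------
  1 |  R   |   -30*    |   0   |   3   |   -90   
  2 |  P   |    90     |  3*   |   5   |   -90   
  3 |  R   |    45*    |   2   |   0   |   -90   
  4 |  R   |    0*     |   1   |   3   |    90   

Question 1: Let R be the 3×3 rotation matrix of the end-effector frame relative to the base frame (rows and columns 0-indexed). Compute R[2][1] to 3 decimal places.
0.707

End-effector y-axis (col 1 of R) = (-0.3536,-0.6124,0.7071)
R[2][1] = 0.7071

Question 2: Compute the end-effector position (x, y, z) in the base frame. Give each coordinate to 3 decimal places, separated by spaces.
after link 1: o_1 = (2.5981, -1.5000, 0.0000)
after link 2: o_2 = (4.0981, 1.0981, -5.0000)
after link 3: o_3 = (2.3660, 2.0981, -5.0000)
after link 4: o_4 = (0.9518, -0.3514, -6.4142)

0.952 -0.351 -6.414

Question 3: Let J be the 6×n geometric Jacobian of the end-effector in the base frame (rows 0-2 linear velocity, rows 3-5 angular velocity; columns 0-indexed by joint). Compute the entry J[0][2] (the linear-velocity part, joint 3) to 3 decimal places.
axis z_2 = (-0.8660,0.5000,-0.0000); lever o_n−o_2 = (-3.1463,-1.4495,-1.4142)
cross product → J_v[:, 2] = (-0.7071,-1.2247,2.8284)
J_ω[:, 2] = z_2
entry J[0][2] = -0.7071

-0.707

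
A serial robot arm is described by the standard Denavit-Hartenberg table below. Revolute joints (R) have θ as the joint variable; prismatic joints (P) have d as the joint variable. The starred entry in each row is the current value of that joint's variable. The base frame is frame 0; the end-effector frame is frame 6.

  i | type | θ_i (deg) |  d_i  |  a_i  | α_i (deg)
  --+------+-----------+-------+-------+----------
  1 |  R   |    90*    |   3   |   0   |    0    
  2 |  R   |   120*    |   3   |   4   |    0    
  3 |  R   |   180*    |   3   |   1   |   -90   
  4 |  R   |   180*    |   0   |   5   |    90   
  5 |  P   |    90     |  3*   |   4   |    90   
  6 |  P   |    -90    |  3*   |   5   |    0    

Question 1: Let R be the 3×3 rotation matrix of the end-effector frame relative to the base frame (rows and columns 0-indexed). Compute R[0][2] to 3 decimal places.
End-effector z-axis (col 2 of R) = (-0.8660,-0.5000,-0.0000)
R[0][2] = -0.8660

-0.866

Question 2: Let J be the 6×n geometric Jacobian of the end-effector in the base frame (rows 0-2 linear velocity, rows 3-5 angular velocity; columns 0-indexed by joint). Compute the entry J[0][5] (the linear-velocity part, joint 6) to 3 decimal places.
prismatic axis z_5 = (-0.8660,-0.5000,-0.0000)
J_v[:, 5] = z_5; J_ω[:, 5] = (0,0,0)
entry J[0][5] = -0.8660

-0.866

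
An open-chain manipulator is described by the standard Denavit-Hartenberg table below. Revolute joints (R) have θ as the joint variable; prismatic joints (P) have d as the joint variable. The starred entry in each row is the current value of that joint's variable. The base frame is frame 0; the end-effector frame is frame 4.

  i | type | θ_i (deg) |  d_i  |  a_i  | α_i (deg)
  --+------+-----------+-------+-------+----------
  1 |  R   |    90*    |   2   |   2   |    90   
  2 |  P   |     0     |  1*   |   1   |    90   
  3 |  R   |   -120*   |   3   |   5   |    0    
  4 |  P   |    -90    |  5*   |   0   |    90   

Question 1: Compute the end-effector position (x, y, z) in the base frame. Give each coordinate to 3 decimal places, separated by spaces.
-3.330 0.500 -6.000

after link 1: o_1 = (0.0000, 2.0000, 2.0000)
after link 2: o_2 = (1.0000, 3.0000, 2.0000)
after link 3: o_3 = (-3.3301, 0.5000, -1.0000)
after link 4: o_4 = (-3.3301, 0.5000, -6.0000)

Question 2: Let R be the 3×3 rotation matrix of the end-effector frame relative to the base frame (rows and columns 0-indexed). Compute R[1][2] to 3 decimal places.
End-effector z-axis (col 2 of R) = (0.8660,0.5000,0.0000)
R[1][2] = 0.5000

0.500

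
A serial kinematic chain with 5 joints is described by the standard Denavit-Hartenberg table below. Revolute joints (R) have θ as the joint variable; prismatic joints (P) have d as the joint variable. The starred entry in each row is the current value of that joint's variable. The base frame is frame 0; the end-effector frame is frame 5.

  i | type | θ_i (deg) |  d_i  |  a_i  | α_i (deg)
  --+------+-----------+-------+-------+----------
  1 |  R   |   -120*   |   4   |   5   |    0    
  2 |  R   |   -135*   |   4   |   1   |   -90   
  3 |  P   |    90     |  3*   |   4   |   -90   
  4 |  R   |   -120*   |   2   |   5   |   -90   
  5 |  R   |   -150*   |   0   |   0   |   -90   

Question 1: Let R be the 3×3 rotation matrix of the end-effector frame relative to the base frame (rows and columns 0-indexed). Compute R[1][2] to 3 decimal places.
End-effector z-axis (col 2 of R) = (-0.1941,-0.9486,0.2500)
R[1][2] = -0.9486

-0.949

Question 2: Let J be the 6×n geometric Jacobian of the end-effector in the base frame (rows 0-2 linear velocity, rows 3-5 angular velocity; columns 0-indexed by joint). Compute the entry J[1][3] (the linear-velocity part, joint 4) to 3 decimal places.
-0.647

axis z_3 = (0.2588,-0.9659,-0.0000); lever o_n−o_3 = (-3.6649,-3.0526,2.5000)
cross product → J_v[:, 3] = (-2.4148,-0.6470,-4.3301)
J_ω[:, 3] = z_3
entry J[1][3] = -0.6470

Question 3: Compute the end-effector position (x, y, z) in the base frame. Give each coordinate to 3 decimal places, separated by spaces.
-9.322 -7.193 6.500

after link 1: o_1 = (-2.5000, -4.3301, 4.0000)
after link 2: o_2 = (-2.7588, -3.3642, 8.0000)
after link 3: o_3 = (-5.6566, -4.1407, 4.0000)
after link 4: o_4 = (-9.3215, -7.1932, 6.5000)
after link 5: o_5 = (-9.3215, -7.1932, 6.5000)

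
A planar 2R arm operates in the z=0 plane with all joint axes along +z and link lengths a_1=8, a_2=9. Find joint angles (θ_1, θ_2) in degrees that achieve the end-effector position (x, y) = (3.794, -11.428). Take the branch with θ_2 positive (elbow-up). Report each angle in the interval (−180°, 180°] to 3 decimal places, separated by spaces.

cos θ_2 = (144.9936−8²−9²)/(2·8·9) = -0.0000; θ_2 = 90.0025° (elbow-up)
β = atan2(-11.4280,3.7940) = -71.6343°; ψ = atan2(9.0000,7.9996) = 48.3679°
θ_1 = β − ψ = -120.0021°

-120.002 90.003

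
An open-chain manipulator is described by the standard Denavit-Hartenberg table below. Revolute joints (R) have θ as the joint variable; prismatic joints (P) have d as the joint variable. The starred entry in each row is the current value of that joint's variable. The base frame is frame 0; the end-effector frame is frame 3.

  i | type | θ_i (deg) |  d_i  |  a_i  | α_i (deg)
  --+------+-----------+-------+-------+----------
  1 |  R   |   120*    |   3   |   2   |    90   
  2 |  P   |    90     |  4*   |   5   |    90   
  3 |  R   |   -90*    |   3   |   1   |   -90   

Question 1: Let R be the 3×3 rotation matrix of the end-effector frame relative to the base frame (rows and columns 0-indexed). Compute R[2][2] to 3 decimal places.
1.000

End-effector z-axis (col 2 of R) = (-0.0000,0.0000,1.0000)
R[2][2] = 1.0000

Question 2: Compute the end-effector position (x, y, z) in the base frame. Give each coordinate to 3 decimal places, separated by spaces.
0.098 5.830 8.000

after link 1: o_1 = (-1.0000, 1.7321, 3.0000)
after link 2: o_2 = (2.4641, 3.7321, 8.0000)
after link 3: o_3 = (0.0981, 5.8301, 8.0000)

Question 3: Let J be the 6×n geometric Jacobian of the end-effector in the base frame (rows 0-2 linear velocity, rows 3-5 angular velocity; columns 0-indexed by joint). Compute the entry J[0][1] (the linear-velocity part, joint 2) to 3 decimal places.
prismatic axis z_1 = (0.8660,0.5000,0.0000)
J_v[:, 1] = z_1; J_ω[:, 1] = (0,0,0)
entry J[0][1] = 0.8660

0.866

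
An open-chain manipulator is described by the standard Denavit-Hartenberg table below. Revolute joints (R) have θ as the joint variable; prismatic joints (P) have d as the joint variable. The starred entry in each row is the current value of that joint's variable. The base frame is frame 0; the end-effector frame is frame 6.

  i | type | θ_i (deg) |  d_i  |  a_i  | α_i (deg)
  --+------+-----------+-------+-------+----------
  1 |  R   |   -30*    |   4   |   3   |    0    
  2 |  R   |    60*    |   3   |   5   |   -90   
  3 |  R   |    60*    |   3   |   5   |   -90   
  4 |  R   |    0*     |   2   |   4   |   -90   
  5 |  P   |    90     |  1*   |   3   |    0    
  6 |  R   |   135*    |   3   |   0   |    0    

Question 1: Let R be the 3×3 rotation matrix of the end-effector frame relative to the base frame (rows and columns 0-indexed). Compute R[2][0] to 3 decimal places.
0.259

End-effector x-axis (col 0 of R) = (-0.8365,-0.4830,0.2588)
R[2][0] = 0.2588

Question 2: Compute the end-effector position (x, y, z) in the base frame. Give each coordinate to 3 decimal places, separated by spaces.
after link 1: o_1 = (2.5981, -1.5000, 4.0000)
after link 2: o_2 = (6.9282, 1.0000, 7.0000)
after link 3: o_3 = (7.5933, 4.8481, 2.6699)
after link 4: o_4 = (7.8253, 4.9821, -1.7942)
after link 5: o_5 = (10.5753, 5.4151, -0.2942)
after link 6: o_6 = (12.0753, 2.8170, -0.2942)

12.075 2.817 -0.294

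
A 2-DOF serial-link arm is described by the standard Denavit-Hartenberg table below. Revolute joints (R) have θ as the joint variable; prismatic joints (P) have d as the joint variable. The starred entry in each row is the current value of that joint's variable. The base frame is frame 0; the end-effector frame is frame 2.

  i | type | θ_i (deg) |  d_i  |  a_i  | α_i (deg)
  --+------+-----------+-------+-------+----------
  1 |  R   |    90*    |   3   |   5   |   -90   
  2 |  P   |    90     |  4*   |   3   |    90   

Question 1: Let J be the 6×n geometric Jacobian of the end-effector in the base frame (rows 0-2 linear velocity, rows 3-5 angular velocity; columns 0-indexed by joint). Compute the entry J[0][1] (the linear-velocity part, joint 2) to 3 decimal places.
-1.000

prismatic axis z_1 = (-1.0000,0.0000,0.0000)
J_v[:, 1] = z_1; J_ω[:, 1] = (0,0,0)
entry J[0][1] = -1.0000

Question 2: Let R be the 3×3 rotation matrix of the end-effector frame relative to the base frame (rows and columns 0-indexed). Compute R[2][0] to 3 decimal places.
End-effector x-axis (col 0 of R) = (-0.0000,0.0000,-1.0000)
R[2][0] = -1.0000

-1.000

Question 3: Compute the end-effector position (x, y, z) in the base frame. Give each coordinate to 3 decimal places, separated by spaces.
after link 1: o_1 = (0.0000, 5.0000, 3.0000)
after link 2: o_2 = (-4.0000, 5.0000, 0.0000)

-4.000 5.000 0.000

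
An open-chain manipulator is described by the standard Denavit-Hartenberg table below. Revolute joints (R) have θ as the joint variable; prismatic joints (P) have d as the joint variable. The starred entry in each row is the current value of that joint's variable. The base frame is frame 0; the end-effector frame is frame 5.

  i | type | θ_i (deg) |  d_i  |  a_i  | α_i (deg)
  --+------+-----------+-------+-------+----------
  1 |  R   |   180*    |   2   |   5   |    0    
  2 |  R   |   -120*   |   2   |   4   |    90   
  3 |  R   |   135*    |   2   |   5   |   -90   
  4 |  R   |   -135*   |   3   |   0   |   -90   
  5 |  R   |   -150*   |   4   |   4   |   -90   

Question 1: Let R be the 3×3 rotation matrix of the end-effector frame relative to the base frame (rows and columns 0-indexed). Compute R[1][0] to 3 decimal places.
End-effector x-axis (col 0 of R) = (-0.9236,-0.3750,0.0795)
R[1][0] = -0.3750

-0.375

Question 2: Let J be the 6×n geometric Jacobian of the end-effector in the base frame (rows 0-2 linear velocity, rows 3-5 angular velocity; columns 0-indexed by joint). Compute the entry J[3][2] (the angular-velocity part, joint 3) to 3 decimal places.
axis z_2 = (0.8660,-0.5000,0.0000); lever o_n−o_2 = (-3.3413,-10.5452,3.7321)
cross product → J_v[:, 2] = (-1.8660,-3.2321,-10.8031)
J_ω[:, 2] = z_2
entry J[3][2] = 0.8660

0.866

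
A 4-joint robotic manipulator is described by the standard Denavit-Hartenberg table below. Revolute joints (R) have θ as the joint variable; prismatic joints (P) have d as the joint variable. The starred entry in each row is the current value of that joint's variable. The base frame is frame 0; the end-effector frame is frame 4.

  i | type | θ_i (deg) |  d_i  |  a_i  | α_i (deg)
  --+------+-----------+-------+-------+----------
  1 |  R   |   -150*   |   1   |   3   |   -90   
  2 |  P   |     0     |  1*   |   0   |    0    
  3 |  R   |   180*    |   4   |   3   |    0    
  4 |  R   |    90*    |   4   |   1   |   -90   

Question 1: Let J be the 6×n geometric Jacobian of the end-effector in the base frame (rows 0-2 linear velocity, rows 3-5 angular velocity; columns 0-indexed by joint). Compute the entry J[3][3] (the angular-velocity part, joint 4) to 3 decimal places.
axis z_3 = (0.5000,-0.8660,0.0000); lever o_n−o_3 = (2.0000,-3.4641,1.0000)
cross product → J_v[:, 3] = (-0.8660,-0.5000,0.0000)
J_ω[:, 3] = z_3
entry J[3][3] = 0.5000

0.500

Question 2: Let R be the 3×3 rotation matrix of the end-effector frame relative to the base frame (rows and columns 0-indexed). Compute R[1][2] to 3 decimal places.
-0.500

End-effector z-axis (col 2 of R) = (-0.8660,-0.5000,0.0000)
R[1][2] = -0.5000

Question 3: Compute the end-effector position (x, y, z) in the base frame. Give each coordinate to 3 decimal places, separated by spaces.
after link 1: o_1 = (-2.5981, -1.5000, 1.0000)
after link 2: o_2 = (-2.0981, -2.3660, 1.0000)
after link 3: o_3 = (2.5000, -4.3301, 1.0000)
after link 4: o_4 = (4.5000, -7.7942, 2.0000)

4.500 -7.794 2.000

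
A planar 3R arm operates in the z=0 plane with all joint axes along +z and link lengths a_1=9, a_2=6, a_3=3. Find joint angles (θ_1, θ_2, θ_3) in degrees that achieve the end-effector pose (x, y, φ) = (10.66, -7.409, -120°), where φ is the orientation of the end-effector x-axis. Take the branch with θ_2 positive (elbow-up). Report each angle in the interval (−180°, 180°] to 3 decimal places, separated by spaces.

-44.996 59.994 -134.997

wrist centre = target − a_3·(cos φ, sin φ) = (12.1600, -4.8109)
cos θ_2 = (171.0106−9²−6²)/(2·9·6) = 0.5001; θ_2 = 59.9935° (elbow-up)
β = atan2(-4.8109,12.1600) = -21.5855°; ψ = atan2(5.1958,12.0006) = 23.4108°
θ_1 = β − ψ = -44.9963°
θ_3 = φ − θ_1 − θ_2 = -134.9972° (wrapped to (-180°,180°])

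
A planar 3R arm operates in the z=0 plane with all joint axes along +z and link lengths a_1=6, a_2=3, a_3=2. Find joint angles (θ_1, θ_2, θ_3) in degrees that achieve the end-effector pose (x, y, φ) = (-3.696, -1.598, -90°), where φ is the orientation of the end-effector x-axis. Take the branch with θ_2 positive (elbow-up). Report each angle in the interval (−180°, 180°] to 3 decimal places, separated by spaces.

150.000 150.003 -30.004

wrist centre = target − a_3·(cos φ, sin φ) = (-3.6960, 0.4020)
cos θ_2 = (13.8220−6²−3²)/(2·6·3) = -0.8661; θ_2 = 150.0034° (elbow-up)
β = atan2(0.4020,-3.6960) = 173.7926°; ψ = atan2(1.4998,3.4018) = 23.7924°
θ_1 = β − ψ = 150.0002°
θ_3 = φ − θ_1 − θ_2 = -30.0036° (wrapped to (-180°,180°])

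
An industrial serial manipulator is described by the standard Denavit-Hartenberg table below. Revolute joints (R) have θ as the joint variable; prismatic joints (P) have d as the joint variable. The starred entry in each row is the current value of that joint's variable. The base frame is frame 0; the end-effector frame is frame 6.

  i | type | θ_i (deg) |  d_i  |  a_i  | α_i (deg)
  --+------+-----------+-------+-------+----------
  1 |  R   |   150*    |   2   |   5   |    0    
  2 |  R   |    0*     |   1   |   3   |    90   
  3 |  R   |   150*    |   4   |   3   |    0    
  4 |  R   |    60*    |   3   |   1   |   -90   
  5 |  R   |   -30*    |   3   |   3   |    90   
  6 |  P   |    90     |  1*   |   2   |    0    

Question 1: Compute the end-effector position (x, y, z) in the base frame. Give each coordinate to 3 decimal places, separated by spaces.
0.163 10.721 -1.379

after link 1: o_1 = (-4.3301, 2.5000, 2.0000)
after link 2: o_2 = (-6.9282, 4.0000, 3.0000)
after link 3: o_3 = (-2.6782, 6.1651, 4.5000)
after link 4: o_4 = (-0.4282, 8.3301, 4.0000)
after link 5: o_5 = (0.9713, 9.2542, 0.1029)
after link 6: o_6 = (0.1633, 10.7207, -1.3792)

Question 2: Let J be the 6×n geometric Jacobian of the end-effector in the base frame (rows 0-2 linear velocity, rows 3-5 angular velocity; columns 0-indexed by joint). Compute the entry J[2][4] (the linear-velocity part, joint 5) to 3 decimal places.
-1.183

axis z_4 = (-0.4330,0.2500,-0.8660); lever o_n−o_4 = (0.5915,2.3905,-5.3792)
cross product → J_v[:, 4] = (0.7255,-2.8415,-1.1830)
J_ω[:, 4] = z_4
entry J[2][4] = -1.1830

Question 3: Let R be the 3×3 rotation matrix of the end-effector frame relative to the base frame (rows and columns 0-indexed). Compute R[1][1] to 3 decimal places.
-0.058

End-effector y-axis (col 1 of R) = (-0.8995,-0.0580,0.4330)
R[1][1] = -0.0580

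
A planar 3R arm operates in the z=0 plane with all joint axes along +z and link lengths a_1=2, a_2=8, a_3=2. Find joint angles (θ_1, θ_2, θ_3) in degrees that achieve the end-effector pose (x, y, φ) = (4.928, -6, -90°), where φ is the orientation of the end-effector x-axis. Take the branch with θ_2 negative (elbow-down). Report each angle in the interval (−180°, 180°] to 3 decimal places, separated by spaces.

101.878 -150.007 -41.871

wrist centre = target − a_3·(cos φ, sin φ) = (4.9280, -4.0000)
cos θ_2 = (40.2852−2²−8²)/(2·2·8) = -0.8661; θ_2 = -150.0072° (elbow-down)
β = atan2(-4.0000,4.9280) = -39.0658°; ψ = atan2(-3.9991,-4.9287) = -140.9443°
θ_1 = β − ψ = 101.8784°
θ_3 = φ − θ_1 − θ_2 = -41.8712° (wrapped to (-180°,180°])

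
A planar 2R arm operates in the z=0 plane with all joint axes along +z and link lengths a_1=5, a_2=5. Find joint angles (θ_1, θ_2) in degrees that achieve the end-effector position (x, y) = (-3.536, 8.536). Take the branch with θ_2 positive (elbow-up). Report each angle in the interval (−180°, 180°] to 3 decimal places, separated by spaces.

90.011 44.982

cos θ_2 = (85.3666−5²−5²)/(2·5·5) = 0.7073; θ_2 = 44.9818° (elbow-up)
β = atan2(8.5360,-3.5360) = 112.5016°; ψ = atan2(3.5344,8.5367) = 22.4909°
θ_1 = β − ψ = 90.0107°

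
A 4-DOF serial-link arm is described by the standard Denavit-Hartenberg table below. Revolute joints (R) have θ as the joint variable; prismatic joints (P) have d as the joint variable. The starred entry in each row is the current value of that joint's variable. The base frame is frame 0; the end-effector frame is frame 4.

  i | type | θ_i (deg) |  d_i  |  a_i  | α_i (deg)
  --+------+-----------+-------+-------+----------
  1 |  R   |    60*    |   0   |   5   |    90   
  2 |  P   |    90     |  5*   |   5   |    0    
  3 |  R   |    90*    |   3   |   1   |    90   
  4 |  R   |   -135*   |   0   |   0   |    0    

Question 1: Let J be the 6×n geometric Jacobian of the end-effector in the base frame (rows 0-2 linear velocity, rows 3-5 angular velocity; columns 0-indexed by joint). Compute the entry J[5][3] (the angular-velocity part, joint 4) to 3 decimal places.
1.000

axis z_3 = (0.0000,0.0000,1.0000); lever o_n−o_3 = (0.0000,0.0000,0.0000)
cross product → J_v[:, 3] = (0.0000,0.0000,0.0000)
J_ω[:, 3] = z_3
entry J[5][3] = 1.0000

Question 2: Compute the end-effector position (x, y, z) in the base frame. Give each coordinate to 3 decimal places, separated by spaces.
after link 1: o_1 = (2.5000, 4.3301, 0.0000)
after link 2: o_2 = (6.8301, 1.8301, 5.0000)
after link 3: o_3 = (8.9282, -0.5359, 5.0000)
after link 4: o_4 = (8.9282, -0.5359, 5.0000)

8.928 -0.536 5.000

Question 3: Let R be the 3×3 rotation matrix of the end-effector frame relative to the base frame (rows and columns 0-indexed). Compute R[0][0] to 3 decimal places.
End-effector x-axis (col 0 of R) = (-0.2588,0.9659,-0.0000)
R[0][0] = -0.2588

-0.259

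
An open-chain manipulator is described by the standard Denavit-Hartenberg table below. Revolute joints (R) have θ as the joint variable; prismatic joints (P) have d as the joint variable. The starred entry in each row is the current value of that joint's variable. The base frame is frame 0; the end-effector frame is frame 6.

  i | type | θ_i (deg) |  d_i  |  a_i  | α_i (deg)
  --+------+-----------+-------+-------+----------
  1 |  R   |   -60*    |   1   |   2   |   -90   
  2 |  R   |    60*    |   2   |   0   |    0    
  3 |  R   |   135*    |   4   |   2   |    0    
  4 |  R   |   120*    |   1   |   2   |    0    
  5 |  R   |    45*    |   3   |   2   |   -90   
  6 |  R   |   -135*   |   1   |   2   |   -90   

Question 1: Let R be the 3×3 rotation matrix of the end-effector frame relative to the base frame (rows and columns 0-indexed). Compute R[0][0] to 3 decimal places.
0.259

End-effector x-axis (col 0 of R) = (0.2588,0.9659,-0.0000)
R[0][0] = 0.2588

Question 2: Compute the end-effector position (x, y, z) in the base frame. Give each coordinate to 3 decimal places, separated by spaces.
after link 1: o_1 = (1.0000, -1.7321, 1.0000)
after link 2: o_2 = (2.7321, -0.7321, 1.0000)
after link 3: o_3 = (5.2302, 2.9410, 1.5176)
after link 4: o_4 = (6.8034, 2.2162, 2.9319)
after link 5: o_5 = (10.4014, 1.9842, 2.9319)
after link 6: o_6 = (10.9191, 3.9160, 1.9319)

10.919 3.916 1.932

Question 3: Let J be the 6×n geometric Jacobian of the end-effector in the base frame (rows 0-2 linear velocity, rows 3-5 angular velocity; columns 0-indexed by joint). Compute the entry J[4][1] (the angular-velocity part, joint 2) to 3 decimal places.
0.500

axis z_1 = (0.8660,0.5000,0.0000); lever o_n−o_1 = (9.9191,5.6481,0.9319)
cross product → J_v[:, 1] = (0.4659,-0.8070,-0.0681)
J_ω[:, 1] = z_1
entry J[4][1] = 0.5000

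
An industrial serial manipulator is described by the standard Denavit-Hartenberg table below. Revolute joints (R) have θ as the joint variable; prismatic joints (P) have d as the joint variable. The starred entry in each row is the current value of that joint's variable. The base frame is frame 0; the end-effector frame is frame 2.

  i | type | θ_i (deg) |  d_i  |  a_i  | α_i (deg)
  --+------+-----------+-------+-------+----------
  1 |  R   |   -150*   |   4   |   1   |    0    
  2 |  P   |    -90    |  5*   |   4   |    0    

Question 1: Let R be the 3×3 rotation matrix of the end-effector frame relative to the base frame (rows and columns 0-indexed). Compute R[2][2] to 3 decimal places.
End-effector z-axis (col 2 of R) = (0.0000,0.0000,1.0000)
R[2][2] = 1.0000

1.000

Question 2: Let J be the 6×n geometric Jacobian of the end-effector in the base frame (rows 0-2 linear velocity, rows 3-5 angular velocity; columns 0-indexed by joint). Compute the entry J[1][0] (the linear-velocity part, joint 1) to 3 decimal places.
axis z_0 = ẑ; lever o_n−o_0 = (-2.8660,2.9641,9.0000)
cross product → J_v[:, 0] = (-2.9641,-2.8660,0.0000)
J_ω[:, 0] = z_0
entry J[1][0] = -2.8660

-2.866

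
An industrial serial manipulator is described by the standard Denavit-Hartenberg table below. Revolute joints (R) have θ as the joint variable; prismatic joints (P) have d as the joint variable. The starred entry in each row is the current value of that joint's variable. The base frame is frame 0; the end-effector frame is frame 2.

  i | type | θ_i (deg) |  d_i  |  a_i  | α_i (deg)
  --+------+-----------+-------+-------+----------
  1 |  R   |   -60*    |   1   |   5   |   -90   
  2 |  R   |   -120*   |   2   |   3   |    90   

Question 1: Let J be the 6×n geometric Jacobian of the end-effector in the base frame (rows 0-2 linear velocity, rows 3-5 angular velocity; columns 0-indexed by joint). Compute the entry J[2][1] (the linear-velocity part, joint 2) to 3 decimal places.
axis z_1 = (0.8660,0.5000,0.0000); lever o_n−o_1 = (0.9821,2.2990,2.5981)
cross product → J_v[:, 1] = (1.2990,-2.2500,1.5000)
J_ω[:, 1] = z_1
entry J[2][1] = 1.5000

1.500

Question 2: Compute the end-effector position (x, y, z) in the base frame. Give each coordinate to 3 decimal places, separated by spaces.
3.482 -2.031 3.598

after link 1: o_1 = (2.5000, -4.3301, 1.0000)
after link 2: o_2 = (3.4821, -2.0311, 3.5981)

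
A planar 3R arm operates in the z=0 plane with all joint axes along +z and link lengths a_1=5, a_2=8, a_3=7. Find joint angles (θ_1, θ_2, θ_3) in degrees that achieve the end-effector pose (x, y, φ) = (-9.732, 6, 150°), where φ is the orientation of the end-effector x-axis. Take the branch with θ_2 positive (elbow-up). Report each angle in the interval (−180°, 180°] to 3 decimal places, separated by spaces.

29.999 150.001 -29.999

wrist centre = target − a_3·(cos φ, sin φ) = (-3.6698, 2.5000)
cos θ_2 = (19.7176−5²−8²)/(2·5·8) = -0.8660; θ_2 = 150.0005° (elbow-up)
β = atan2(2.5000,-3.6698) = 145.7361°; ψ = atan2(3.9999,-1.9282) = 115.7372°
θ_1 = β − ψ = 29.9988°
θ_3 = φ − θ_1 − θ_2 = -29.9994° (wrapped to (-180°,180°])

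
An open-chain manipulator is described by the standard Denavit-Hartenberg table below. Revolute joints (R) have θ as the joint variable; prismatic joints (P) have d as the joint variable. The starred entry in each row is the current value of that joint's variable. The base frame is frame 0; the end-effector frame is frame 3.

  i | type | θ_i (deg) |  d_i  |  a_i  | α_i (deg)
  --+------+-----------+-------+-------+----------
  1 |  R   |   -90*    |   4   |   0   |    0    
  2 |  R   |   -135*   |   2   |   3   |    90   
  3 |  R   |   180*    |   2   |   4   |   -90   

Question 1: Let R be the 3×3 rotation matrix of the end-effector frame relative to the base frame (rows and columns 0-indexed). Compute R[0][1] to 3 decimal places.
End-effector y-axis (col 1 of R) = (-0.7071,-0.7071,-0.0000)
R[0][1] = -0.7071

-0.707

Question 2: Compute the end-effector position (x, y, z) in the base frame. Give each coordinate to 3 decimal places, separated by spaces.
after link 1: o_1 = (0.0000, 0.0000, 4.0000)
after link 2: o_2 = (-2.1213, 2.1213, 6.0000)
after link 3: o_3 = (2.1213, 0.7071, 6.0000)

2.121 0.707 6.000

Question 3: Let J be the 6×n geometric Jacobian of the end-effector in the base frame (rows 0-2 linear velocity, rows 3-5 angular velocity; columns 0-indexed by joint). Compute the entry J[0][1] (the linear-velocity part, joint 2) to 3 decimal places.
-0.707

axis z_1 = (0.0000,0.0000,1.0000); lever o_n−o_1 = (2.1213,0.7071,2.0000)
cross product → J_v[:, 1] = (-0.7071,2.1213,0.0000)
J_ω[:, 1] = z_1
entry J[0][1] = -0.7071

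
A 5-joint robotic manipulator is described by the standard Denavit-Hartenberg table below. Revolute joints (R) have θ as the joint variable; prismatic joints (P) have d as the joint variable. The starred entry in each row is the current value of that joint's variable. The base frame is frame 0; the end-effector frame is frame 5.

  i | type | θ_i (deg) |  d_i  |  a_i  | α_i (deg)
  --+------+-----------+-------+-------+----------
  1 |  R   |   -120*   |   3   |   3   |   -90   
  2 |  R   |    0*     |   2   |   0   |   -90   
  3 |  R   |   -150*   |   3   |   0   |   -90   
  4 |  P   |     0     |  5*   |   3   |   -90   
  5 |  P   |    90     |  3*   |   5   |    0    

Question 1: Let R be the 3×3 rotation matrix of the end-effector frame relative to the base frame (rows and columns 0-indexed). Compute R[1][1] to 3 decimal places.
End-effector y-axis (col 1 of R) = (-0.8660,-0.5000,-0.0000)
R[1][1] = -0.5000

-0.500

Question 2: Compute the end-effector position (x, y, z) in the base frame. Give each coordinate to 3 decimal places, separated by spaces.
after link 1: o_1 = (-1.5000, -2.5981, 3.0000)
after link 2: o_2 = (0.2321, -3.5981, 3.0000)
after link 3: o_3 = (0.2321, -3.5981, 0.0000)
after link 4: o_4 = (5.3301, -6.4282, 0.0000)
after link 5: o_5 = (2.8301, -2.0981, 3.0000)

2.830 -2.098 3.000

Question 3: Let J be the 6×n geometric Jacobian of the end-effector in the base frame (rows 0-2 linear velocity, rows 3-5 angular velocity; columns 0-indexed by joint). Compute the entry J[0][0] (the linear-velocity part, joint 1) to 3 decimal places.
axis z_0 = ẑ; lever o_n−o_0 = (2.8301,-2.0981,3.0000)
cross product → J_v[:, 0] = (2.0981,2.8301,-0.0000)
J_ω[:, 0] = z_0
entry J[0][0] = 2.0981

2.098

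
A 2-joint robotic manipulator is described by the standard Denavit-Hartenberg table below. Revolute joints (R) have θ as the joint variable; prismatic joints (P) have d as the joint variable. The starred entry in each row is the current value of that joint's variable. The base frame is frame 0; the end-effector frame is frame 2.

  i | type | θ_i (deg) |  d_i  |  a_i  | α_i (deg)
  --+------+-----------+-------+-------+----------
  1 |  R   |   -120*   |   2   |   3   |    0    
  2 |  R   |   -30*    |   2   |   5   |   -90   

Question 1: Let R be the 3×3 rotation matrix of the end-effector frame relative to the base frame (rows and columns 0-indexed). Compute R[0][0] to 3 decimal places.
End-effector x-axis (col 0 of R) = (-0.8660,-0.5000,0.0000)
R[0][0] = -0.8660

-0.866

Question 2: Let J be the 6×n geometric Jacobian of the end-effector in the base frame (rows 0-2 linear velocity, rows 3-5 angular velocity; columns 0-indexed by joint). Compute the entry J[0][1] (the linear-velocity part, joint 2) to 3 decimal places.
2.500

axis z_1 = (0.0000,0.0000,1.0000); lever o_n−o_1 = (-4.3301,-2.5000,2.0000)
cross product → J_v[:, 1] = (2.5000,-4.3301,0.0000)
J_ω[:, 1] = z_1
entry J[0][1] = 2.5000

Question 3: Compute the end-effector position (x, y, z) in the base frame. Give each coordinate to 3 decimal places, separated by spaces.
-5.830 -5.098 4.000

after link 1: o_1 = (-1.5000, -2.5981, 2.0000)
after link 2: o_2 = (-5.8301, -5.0981, 4.0000)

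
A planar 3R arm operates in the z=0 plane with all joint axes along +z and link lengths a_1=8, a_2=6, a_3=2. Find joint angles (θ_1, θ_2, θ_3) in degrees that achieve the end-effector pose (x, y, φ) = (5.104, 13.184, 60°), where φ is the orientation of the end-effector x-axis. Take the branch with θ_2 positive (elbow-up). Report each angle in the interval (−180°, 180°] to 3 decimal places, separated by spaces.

44.996 60.007 -45.003

wrist centre = target − a_3·(cos φ, sin φ) = (4.1040, 11.4519)
cos θ_2 = (147.9900−8²−6²)/(2·8·6) = 0.4999; θ_2 = 60.0069° (elbow-up)
β = atan2(11.4519,4.1040) = 70.2840°; ψ = atan2(5.1965,10.9994) = 25.2878°
θ_1 = β − ψ = 44.9962°
θ_3 = φ − θ_1 − θ_2 = -45.0031° (wrapped to (-180°,180°])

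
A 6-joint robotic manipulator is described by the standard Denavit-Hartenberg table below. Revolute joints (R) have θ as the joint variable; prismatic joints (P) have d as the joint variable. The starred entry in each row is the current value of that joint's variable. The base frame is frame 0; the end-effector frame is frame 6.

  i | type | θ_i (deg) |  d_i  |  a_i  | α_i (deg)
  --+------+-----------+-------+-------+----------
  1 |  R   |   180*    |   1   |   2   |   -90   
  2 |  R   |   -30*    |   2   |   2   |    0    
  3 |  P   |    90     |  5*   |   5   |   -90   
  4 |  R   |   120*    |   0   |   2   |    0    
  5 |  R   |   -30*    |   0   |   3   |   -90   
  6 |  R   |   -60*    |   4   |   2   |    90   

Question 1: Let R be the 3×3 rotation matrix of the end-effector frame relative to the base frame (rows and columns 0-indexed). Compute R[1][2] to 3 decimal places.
End-effector z-axis (col 2 of R) = (0.4330,-0.8660,-0.2500)
R[1][2] = -0.8660

-0.866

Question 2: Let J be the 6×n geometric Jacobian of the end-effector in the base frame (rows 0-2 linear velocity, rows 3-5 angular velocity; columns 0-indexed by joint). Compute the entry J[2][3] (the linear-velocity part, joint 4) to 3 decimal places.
axis z_3 = (0.8660,-0.0000,-0.5000); lever o_n−o_3 = (4.0000,5.7321,3.4641)
cross product → J_v[:, 3] = (2.8660,-5.0000,4.9641)
J_ω[:, 3] = z_3
entry J[2][3] = 4.9641

4.964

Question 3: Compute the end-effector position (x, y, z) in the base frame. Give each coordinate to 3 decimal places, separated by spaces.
after link 1: o_1 = (-2.0000, 0.0000, 1.0000)
after link 2: o_2 = (-3.7321, -2.0000, 2.0000)
after link 3: o_3 = (-6.2321, -7.0000, -2.3301)
after link 4: o_4 = (-5.7321, -5.2679, -1.4641)
after link 5: o_5 = (-5.7321, -2.2679, -1.4641)
after link 6: o_6 = (-2.2321, -1.2679, 1.1340)

-2.232 -1.268 1.134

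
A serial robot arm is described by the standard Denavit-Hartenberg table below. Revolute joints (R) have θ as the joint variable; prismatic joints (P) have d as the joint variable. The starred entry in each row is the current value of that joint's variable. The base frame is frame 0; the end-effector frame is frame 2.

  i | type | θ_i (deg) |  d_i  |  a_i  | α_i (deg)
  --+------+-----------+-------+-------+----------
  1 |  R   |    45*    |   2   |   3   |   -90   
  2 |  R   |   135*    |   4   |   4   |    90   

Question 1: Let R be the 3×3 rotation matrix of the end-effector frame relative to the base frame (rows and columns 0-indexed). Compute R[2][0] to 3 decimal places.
End-effector x-axis (col 0 of R) = (-0.5000,-0.5000,-0.7071)
R[2][0] = -0.7071

-0.707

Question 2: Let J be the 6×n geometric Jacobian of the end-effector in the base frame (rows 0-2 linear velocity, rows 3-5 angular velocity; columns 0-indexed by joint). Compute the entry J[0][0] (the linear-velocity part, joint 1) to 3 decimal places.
axis z_0 = ẑ; lever o_n−o_0 = (-2.7071,2.9497,-0.8284)
cross product → J_v[:, 0] = (-2.9497,-2.7071,0.0000)
J_ω[:, 0] = z_0
entry J[0][0] = -2.9497

-2.950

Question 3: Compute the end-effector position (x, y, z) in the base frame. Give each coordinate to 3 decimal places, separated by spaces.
after link 1: o_1 = (2.1213, 2.1213, 2.0000)
after link 2: o_2 = (-2.7071, 2.9497, -0.8284)

-2.707 2.950 -0.828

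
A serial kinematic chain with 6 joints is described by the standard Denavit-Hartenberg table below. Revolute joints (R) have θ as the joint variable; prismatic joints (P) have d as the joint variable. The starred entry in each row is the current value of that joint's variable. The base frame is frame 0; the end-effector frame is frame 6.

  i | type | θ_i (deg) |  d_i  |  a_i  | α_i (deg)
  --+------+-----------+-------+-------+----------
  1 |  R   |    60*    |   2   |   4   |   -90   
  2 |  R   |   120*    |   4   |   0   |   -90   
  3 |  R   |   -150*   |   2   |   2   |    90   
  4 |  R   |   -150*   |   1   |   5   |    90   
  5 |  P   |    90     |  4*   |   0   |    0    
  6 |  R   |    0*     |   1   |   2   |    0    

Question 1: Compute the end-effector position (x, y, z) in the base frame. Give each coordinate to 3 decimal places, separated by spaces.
0.548 -1.077 1.592

after link 1: o_1 = (2.0000, 3.4641, 2.0000)
after link 2: o_2 = (-1.4641, 5.4641, 2.0000)
after link 3: o_3 = (-2.7631, 5.2141, 4.5000)
after link 4: o_4 = (0.1319, 4.1663, 0.4354)
after link 5: o_5 = (-0.9351, 0.3182, 0.6675)
after link 6: o_6 = (0.5482, -1.0768, 1.5915)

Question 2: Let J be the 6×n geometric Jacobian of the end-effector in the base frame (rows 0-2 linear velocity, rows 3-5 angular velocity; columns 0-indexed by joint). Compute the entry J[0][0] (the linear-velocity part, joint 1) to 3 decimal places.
axis z_0 = ẑ; lever o_n−o_0 = (0.5482,-1.0768,1.5915)
cross product → J_v[:, 0] = (1.0768,0.5482,-0.0000)
J_ω[:, 0] = z_0
entry J[0][0] = 1.0768

1.077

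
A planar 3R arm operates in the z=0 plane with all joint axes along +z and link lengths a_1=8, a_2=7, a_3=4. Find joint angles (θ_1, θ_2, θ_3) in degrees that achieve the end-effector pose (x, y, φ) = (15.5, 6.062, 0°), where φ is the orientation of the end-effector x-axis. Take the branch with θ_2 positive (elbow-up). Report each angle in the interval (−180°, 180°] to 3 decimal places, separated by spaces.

wrist centre = target − a_3·(cos φ, sin φ) = (11.5000, 6.0620)
cos θ_2 = (168.9978−8²−7²)/(2·8·7) = 0.5000; θ_2 = 60.0013° (elbow-up)
β = atan2(6.0620,11.5000) = 27.7951°; ψ = atan2(6.0623,11.4999) = 27.7964°
θ_1 = β − ψ = -0.0013°
θ_3 = φ − θ_1 − θ_2 = -60.0000° (wrapped to (-180°,180°])

-0.001 60.001 -60.000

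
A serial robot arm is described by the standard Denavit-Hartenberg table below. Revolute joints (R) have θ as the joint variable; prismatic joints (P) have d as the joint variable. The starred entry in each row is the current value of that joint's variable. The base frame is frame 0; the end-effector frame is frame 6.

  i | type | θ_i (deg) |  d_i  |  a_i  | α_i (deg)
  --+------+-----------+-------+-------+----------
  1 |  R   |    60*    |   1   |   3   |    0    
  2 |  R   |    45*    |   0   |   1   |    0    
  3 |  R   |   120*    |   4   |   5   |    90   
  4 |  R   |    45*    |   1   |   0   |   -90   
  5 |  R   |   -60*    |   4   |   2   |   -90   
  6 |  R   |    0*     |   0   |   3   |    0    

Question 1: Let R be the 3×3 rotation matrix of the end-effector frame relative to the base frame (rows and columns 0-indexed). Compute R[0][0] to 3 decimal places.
-0.862

End-effector x-axis (col 0 of R) = (-0.8624,0.3624,0.3536)
R[0][0] = -0.8624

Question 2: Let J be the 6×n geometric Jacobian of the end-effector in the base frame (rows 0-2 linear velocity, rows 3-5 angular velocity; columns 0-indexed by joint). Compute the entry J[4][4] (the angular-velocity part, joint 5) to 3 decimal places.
axis z_4 = (0.5000,0.5000,0.7071); lever o_n−o_4 = (-2.3119,3.8119,4.5962)
cross product → J_v[:, 4] = (-0.3973,-3.9328,3.0619)
J_ω[:, 4] = z_4
entry J[4][4] = 0.5000

0.500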